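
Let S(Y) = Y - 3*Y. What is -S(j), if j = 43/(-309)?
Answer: -86/309 ≈ -0.27832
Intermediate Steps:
j = -43/309 (j = 43*(-1/309) = -43/309 ≈ -0.13916)
S(Y) = -2*Y
-S(j) = -(-2)*(-43)/309 = -1*86/309 = -86/309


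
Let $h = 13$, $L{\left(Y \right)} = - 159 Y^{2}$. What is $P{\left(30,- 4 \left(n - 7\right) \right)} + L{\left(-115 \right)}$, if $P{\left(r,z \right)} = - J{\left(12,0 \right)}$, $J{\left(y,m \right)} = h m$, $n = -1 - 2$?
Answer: $-2102775$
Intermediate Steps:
$n = -3$
$J{\left(y,m \right)} = 13 m$
$P{\left(r,z \right)} = 0$ ($P{\left(r,z \right)} = - 13 \cdot 0 = \left(-1\right) 0 = 0$)
$P{\left(30,- 4 \left(n - 7\right) \right)} + L{\left(-115 \right)} = 0 - 159 \left(-115\right)^{2} = 0 - 2102775 = -2102775$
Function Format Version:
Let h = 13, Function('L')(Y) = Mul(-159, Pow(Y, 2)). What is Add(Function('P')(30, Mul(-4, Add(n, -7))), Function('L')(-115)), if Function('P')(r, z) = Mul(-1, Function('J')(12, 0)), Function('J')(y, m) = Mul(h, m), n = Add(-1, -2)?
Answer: -2102775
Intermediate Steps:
n = -3
Function('J')(y, m) = Mul(13, m)
Function('P')(r, z) = 0 (Function('P')(r, z) = Mul(-1, Mul(13, 0)) = Mul(-1, 0) = 0)
Add(Function('P')(30, Mul(-4, Add(n, -7))), Function('L')(-115)) = Add(0, Mul(-159, Pow(-115, 2))) = Add(0, Mul(-159, 13225)) = Add(0, -2102775) = -2102775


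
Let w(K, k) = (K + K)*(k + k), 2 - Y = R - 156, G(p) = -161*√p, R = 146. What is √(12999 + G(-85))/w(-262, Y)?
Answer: -√(12999 - 161*I*√85)/12576 ≈ -0.0090806 + 0.00051678*I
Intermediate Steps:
Y = 12 (Y = 2 - (146 - 156) = 2 - 1*(-10) = 2 + 10 = 12)
w(K, k) = 4*K*k (w(K, k) = (2*K)*(2*k) = 4*K*k)
√(12999 + G(-85))/w(-262, Y) = √(12999 - 161*I*√85)/((4*(-262)*12)) = √(12999 - 161*I*√85)/(-12576) = √(12999 - 161*I*√85)*(-1/12576) = -√(12999 - 161*I*√85)/12576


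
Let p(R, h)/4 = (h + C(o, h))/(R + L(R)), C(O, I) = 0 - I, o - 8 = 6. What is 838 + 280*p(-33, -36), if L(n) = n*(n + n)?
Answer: 838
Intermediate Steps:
o = 14 (o = 8 + 6 = 14)
L(n) = 2*n² (L(n) = n*(2*n) = 2*n²)
C(O, I) = -I
p(R, h) = 0 (p(R, h) = 4*((h - h)/(R + 2*R²)) = 4*(0/(R + 2*R²)) = 4*0 = 0)
838 + 280*p(-33, -36) = 838 + 280*0 = 838 + 0 = 838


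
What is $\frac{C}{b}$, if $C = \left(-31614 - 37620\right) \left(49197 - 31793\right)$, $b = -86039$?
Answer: $\frac{1204948536}{86039} \approx 14005.0$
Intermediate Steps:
$C = -1204948536$ ($C = \left(-69234\right) 17404 = -1204948536$)
$\frac{C}{b} = - \frac{1204948536}{-86039} = \left(-1204948536\right) \left(- \frac{1}{86039}\right) = \frac{1204948536}{86039}$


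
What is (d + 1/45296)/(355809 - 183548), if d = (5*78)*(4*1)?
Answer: 70661761/7802734256 ≈ 0.0090560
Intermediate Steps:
d = 1560 (d = 390*4 = 1560)
(d + 1/45296)/(355809 - 183548) = (1560 + 1/45296)/(355809 - 183548) = (1560 + 1/45296)/172261 = (70661761/45296)*(1/172261) = 70661761/7802734256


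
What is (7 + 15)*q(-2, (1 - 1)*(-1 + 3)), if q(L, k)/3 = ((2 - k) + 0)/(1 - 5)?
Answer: -33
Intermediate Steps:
q(L, k) = -3/2 + 3*k/4 (q(L, k) = 3*(((2 - k) + 0)/(1 - 5)) = 3*((2 - k)/(-4)) = 3*((2 - k)*(-1/4)) = 3*(-1/2 + k/4) = -3/2 + 3*k/4)
(7 + 15)*q(-2, (1 - 1)*(-1 + 3)) = (7 + 15)*(-3/2 + 3*((1 - 1)*(-1 + 3))/4) = 22*(-3/2 + 3*(0*2)/4) = 22*(-3/2 + (3/4)*0) = 22*(-3/2 + 0) = 22*(-3/2) = -33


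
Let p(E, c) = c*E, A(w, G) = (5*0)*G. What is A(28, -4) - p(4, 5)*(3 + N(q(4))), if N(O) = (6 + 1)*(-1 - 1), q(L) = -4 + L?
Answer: 220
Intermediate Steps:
A(w, G) = 0 (A(w, G) = 0*G = 0)
p(E, c) = E*c
N(O) = -14 (N(O) = 7*(-2) = -14)
A(28, -4) - p(4, 5)*(3 + N(q(4))) = 0 - 4*5*(3 - 14) = 0 - 20*(-11) = 0 - 1*(-220) = 0 + 220 = 220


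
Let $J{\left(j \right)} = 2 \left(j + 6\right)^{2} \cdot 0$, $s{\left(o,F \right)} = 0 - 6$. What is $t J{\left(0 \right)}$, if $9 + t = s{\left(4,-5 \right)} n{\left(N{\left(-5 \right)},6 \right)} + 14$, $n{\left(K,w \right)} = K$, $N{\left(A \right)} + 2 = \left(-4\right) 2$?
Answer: $0$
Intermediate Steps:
$N{\left(A \right)} = -10$ ($N{\left(A \right)} = -2 - 8 = -10$)
$s{\left(o,F \right)} = -6$ ($s{\left(o,F \right)} = 0 - 6 = -6$)
$t = 65$ ($t = -9 + \left(\left(-6\right) \left(-10\right) + 14\right) = -9 + \left(60 + 14\right) = -9 + 74 = 65$)
$J{\left(j \right)} = 0$ ($J{\left(j \right)} = 2 \left(6 + j\right)^{2} \cdot 0 = 0$)
$t J{\left(0 \right)} = 65 \cdot 0 = 0$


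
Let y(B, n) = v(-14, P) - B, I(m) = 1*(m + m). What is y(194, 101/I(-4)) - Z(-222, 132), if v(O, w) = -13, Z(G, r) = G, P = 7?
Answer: 15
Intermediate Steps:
I(m) = 2*m (I(m) = 1*(2*m) = 2*m)
y(B, n) = -13 - B
y(194, 101/I(-4)) - Z(-222, 132) = (-13 - 1*194) - 1*(-222) = (-13 - 194) + 222 = -207 + 222 = 15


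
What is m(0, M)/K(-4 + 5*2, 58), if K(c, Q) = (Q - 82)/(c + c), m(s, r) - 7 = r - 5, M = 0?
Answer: -1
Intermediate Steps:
m(s, r) = 2 + r (m(s, r) = 7 + (r - 5) = 7 + (-5 + r) = 2 + r)
K(c, Q) = (-82 + Q)/(2*c) (K(c, Q) = (-82 + Q)/((2*c)) = (-82 + Q)*(1/(2*c)) = (-82 + Q)/(2*c))
m(0, M)/K(-4 + 5*2, 58) = (2 + 0)/(((-82 + 58)/(2*(-4 + 5*2)))) = 2/((1/2)*(-24)/(-4 + 10)) = 2/((1/2)*(-24)/6) = 2/((1/2)*(1/6)*(-24)) = 2/(-2) = -1/2*2 = -1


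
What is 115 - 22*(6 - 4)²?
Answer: 27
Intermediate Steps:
115 - 22*(6 - 4)² = 115 - 22*2² = 115 - 22*4 = 115 - 88 = 27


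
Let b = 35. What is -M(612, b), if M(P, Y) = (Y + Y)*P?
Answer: -42840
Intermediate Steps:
M(P, Y) = 2*P*Y (M(P, Y) = (2*Y)*P = 2*P*Y)
-M(612, b) = -2*612*35 = -1*42840 = -42840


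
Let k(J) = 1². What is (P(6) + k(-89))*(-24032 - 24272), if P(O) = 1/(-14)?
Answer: -313976/7 ≈ -44854.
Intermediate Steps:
k(J) = 1
P(O) = -1/14
(P(6) + k(-89))*(-24032 - 24272) = (-1/14 + 1)*(-24032 - 24272) = (13/14)*(-48304) = -313976/7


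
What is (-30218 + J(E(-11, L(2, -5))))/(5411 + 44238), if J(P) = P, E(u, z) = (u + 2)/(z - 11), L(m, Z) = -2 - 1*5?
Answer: -60435/99298 ≈ -0.60862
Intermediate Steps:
L(m, Z) = -7 (L(m, Z) = -2 - 5 = -7)
E(u, z) = (2 + u)/(-11 + z)
(-30218 + J(E(-11, L(2, -5))))/(5411 + 44238) = (-30218 + (2 - 11)/(-11 - 7))/(5411 + 44238) = (-30218 - 9/(-18))/49649 = (-30218 - 1/18*(-9))*(1/49649) = (-30218 + ½)*(1/49649) = -60435/2*1/49649 = -60435/99298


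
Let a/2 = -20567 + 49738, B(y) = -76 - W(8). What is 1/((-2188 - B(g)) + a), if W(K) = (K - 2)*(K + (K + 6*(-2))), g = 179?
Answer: 1/56254 ≈ 1.7777e-5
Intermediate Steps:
W(K) = (-12 + 2*K)*(-2 + K) (W(K) = (-2 + K)*(K + (K - 12)) = (-2 + K)*(K + (-12 + K)) = (-2 + K)*(-12 + 2*K) = (-12 + 2*K)*(-2 + K))
B(y) = -100 (B(y) = -76 - (24 - 16*8 + 2*8²) = -76 - (24 - 128 + 2*64) = -76 - (24 - 128 + 128) = -76 - 1*24 = -76 - 24 = -100)
a = 58342 (a = 2*(-20567 + 49738) = 2*29171 = 58342)
1/((-2188 - B(g)) + a) = 1/((-2188 - 1*(-100)) + 58342) = 1/((-2188 + 100) + 58342) = 1/(-2088 + 58342) = 1/56254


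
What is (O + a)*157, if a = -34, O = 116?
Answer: 12874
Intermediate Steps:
(O + a)*157 = (116 - 34)*157 = 82*157 = 12874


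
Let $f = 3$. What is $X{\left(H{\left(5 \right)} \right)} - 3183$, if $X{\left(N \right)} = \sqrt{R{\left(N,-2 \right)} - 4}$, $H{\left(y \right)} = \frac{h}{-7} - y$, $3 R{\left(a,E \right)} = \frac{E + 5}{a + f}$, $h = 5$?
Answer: $-3183 + \frac{i \sqrt{1577}}{19} \approx -3183.0 + 2.0901 i$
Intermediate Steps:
$R{\left(a,E \right)} = \frac{5 + E}{3 \left(3 + a\right)}$ ($R{\left(a,E \right)} = \frac{\left(E + 5\right) \frac{1}{a + 3}}{3} = \frac{\left(5 + E\right) \frac{1}{3 + a}}{3} = \frac{\frac{1}{3 + a} \left(5 + E\right)}{3} = \frac{5 + E}{3 \left(3 + a\right)}$)
$H{\left(y \right)} = - \frac{5}{7} - y$ ($H{\left(y \right)} = \frac{5}{-7} - y = 5 \left(- \frac{1}{7}\right) - y = - \frac{5}{7} - y$)
$X{\left(N \right)} = \sqrt{-4 + \frac{1}{3 + N}}$ ($X{\left(N \right)} = \sqrt{\frac{5 - 2}{3 \left(3 + N\right)} - 4} = \sqrt{\frac{1}{3} \frac{1}{3 + N} 3 - 4} = \sqrt{\frac{1}{3 + N} - 4} = \sqrt{-4 + \frac{1}{3 + N}}$)
$X{\left(H{\left(5 \right)} \right)} - 3183 = \sqrt{\frac{-11 - 4 \left(- \frac{5}{7} - 5\right)}{3 - \frac{40}{7}}} - 3183 = \sqrt{\frac{-11 - - \frac{160}{7}}{3 - \frac{40}{7}}} - 3183 = \sqrt{\frac{-11 + \frac{160}{7}}{- \frac{19}{7}}} - 3183 = \sqrt{\left(- \frac{7}{19}\right) \frac{83}{7}} - 3183 = \sqrt{- \frac{83}{19}} - 3183 = \frac{i \sqrt{1577}}{19} - 3183 = -3183 + \frac{i \sqrt{1577}}{19}$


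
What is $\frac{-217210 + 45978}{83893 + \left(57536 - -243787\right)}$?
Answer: $- \frac{5351}{12038} \approx -0.44451$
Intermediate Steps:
$\frac{-217210 + 45978}{83893 + \left(57536 - -243787\right)} = - \frac{171232}{83893 + \left(57536 + 243787\right)} = - \frac{171232}{83893 + 301323} = - \frac{171232}{385216} = \left(-171232\right) \frac{1}{385216} = - \frac{5351}{12038}$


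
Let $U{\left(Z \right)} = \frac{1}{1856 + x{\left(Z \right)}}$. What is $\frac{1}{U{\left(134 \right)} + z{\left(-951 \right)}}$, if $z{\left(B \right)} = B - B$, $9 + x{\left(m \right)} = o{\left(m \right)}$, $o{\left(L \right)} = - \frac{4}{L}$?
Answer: $\frac{123747}{67} \approx 1847.0$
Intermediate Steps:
$x{\left(m \right)} = -9 - \frac{4}{m}$
$z{\left(B \right)} = 0$
$U{\left(Z \right)} = \frac{1}{1847 - \frac{4}{Z}}$ ($U{\left(Z \right)} = \frac{1}{1856 - \left(9 + \frac{4}{Z}\right)} = \frac{1}{1847 - \frac{4}{Z}}$)
$\frac{1}{U{\left(134 \right)} + z{\left(-951 \right)}} = \frac{1}{\frac{134}{-4 + 1847 \cdot 134} + 0} = \frac{1}{\frac{134}{-4 + 247498} + 0} = \frac{1}{\frac{134}{247494} + 0} = \frac{1}{134 \cdot \frac{1}{247494} + 0} = \frac{1}{\frac{67}{123747} + 0} = \frac{1}{\frac{67}{123747}} = \frac{123747}{67}$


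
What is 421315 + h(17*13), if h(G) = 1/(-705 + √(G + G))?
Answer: 209217865940/496583 - √442/496583 ≈ 4.2132e+5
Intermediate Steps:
h(G) = 1/(-705 + √2*√G) (h(G) = 1/(-705 + √(2*G)) = 1/(-705 + √2*√G))
421315 + h(17*13) = 421315 + 1/(-705 + √2*√(17*13)) = 421315 + 1/(-705 + √2*√221) = 421315 + 1/(-705 + √442)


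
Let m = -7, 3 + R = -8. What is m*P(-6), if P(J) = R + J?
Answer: 119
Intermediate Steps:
R = -11 (R = -3 - 8 = -11)
P(J) = -11 + J
m*P(-6) = -7*(-11 - 6) = -7*(-17) = 119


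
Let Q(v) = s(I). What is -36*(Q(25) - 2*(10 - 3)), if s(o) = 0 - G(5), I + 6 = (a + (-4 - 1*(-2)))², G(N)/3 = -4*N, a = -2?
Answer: -1656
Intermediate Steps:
G(N) = -12*N (G(N) = 3*(-4*N) = -12*N)
I = 10 (I = -6 + (-2 + (-4 - 1*(-2)))² = -6 + (-2 + (-4 + 2))² = -6 + (-2 - 2)² = -6 + (-4)² = -6 + 16 = 10)
s(o) = 60 (s(o) = 0 - (-12)*5 = 0 - 1*(-60) = 0 + 60 = 60)
Q(v) = 60
-36*(Q(25) - 2*(10 - 3)) = -36*(60 - 2*(10 - 3)) = -36*(60 - 2*7) = -36*(60 - 1*14) = -36*(60 - 14) = -36*46 = -1656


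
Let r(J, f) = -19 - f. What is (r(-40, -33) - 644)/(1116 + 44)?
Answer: -63/116 ≈ -0.54310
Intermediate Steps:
(r(-40, -33) - 644)/(1116 + 44) = ((-19 - 1*(-33)) - 644)/(1116 + 44) = ((-19 + 33) - 644)/1160 = (14 - 644)*(1/1160) = -630*1/1160 = -63/116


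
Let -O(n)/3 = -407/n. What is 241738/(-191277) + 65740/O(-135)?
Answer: -565953136466/77849739 ≈ -7269.8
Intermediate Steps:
O(n) = 1221/n (O(n) = -(-1221)/n = 1221/n)
241738/(-191277) + 65740/O(-135) = 241738/(-191277) + 65740/((1221/(-135))) = 241738*(-1/191277) + 65740/((1221*(-1/135))) = -241738/191277 + 65740/(-407/45) = -241738/191277 + 65740*(-45/407) = -241738/191277 - 2958300/407 = -565953136466/77849739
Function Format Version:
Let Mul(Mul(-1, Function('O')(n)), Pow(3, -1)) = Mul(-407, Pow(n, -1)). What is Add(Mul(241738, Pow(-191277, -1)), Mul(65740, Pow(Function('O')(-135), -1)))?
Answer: Rational(-565953136466, 77849739) ≈ -7269.8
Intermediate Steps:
Function('O')(n) = Mul(1221, Pow(n, -1)) (Function('O')(n) = Mul(-3, Mul(-407, Pow(n, -1))) = Mul(1221, Pow(n, -1)))
Add(Mul(241738, Pow(-191277, -1)), Mul(65740, Pow(Function('O')(-135), -1))) = Add(Mul(241738, Pow(-191277, -1)), Mul(65740, Pow(Mul(1221, Pow(-135, -1)), -1))) = Add(Mul(241738, Rational(-1, 191277)), Mul(65740, Pow(Mul(1221, Rational(-1, 135)), -1))) = Add(Rational(-241738, 191277), Mul(65740, Pow(Rational(-407, 45), -1))) = Add(Rational(-241738, 191277), Mul(65740, Rational(-45, 407))) = Add(Rational(-241738, 191277), Rational(-2958300, 407)) = Rational(-565953136466, 77849739)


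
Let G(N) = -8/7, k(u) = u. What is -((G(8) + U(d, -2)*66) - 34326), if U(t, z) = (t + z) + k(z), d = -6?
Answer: 244910/7 ≈ 34987.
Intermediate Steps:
U(t, z) = t + 2*z (U(t, z) = (t + z) + z = t + 2*z)
G(N) = -8/7 (G(N) = -8*⅐ = -8/7)
-((G(8) + U(d, -2)*66) - 34326) = -((-8/7 + (-6 + 2*(-2))*66) - 34326) = -((-8/7 + (-6 - 4)*66) - 34326) = -((-8/7 - 10*66) - 34326) = -((-8/7 - 660) - 34326) = -(-4628/7 - 34326) = -1*(-244910/7) = 244910/7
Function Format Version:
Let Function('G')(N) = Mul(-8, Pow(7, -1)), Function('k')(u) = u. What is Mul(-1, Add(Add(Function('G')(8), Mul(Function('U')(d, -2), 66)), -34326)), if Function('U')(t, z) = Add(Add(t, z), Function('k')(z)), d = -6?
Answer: Rational(244910, 7) ≈ 34987.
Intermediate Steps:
Function('U')(t, z) = Add(t, Mul(2, z)) (Function('U')(t, z) = Add(Add(t, z), z) = Add(t, Mul(2, z)))
Function('G')(N) = Rational(-8, 7) (Function('G')(N) = Mul(-8, Rational(1, 7)) = Rational(-8, 7))
Mul(-1, Add(Add(Function('G')(8), Mul(Function('U')(d, -2), 66)), -34326)) = Mul(-1, Add(Add(Rational(-8, 7), Mul(Add(-6, Mul(2, -2)), 66)), -34326)) = Mul(-1, Add(Add(Rational(-8, 7), Mul(Add(-6, -4), 66)), -34326)) = Mul(-1, Add(Add(Rational(-8, 7), Mul(-10, 66)), -34326)) = Mul(-1, Add(Add(Rational(-8, 7), -660), -34326)) = Mul(-1, Add(Rational(-4628, 7), -34326)) = Mul(-1, Rational(-244910, 7)) = Rational(244910, 7)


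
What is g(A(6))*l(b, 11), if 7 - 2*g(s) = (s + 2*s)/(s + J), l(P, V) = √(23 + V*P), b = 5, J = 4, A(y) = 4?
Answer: 11*√78/4 ≈ 24.287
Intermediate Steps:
l(P, V) = √(23 + P*V)
g(s) = 7/2 - 3*s/(2*(4 + s)) (g(s) = 7/2 - (s + 2*s)/(2*(s + 4)) = 7/2 - 3*s/(2*(4 + s)))
g(A(6))*l(b, 11) = (2*(7 + 4)/(4 + 4))*√(23 + 5*11) = (2*11/8)*√(23 + 55) = (2*(⅛)*11)*√78 = 11*√78/4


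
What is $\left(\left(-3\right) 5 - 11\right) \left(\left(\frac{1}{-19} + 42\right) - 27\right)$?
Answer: $- \frac{7384}{19} \approx -388.63$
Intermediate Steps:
$\left(\left(-3\right) 5 - 11\right) \left(\left(\frac{1}{-19} + 42\right) - 27\right) = \left(-15 - 11\right) \left(\left(- \frac{1}{19} + 42\right) - 27\right) = - 26 \left(\frac{797}{19} - 27\right) = \left(-26\right) \frac{284}{19} = - \frac{7384}{19}$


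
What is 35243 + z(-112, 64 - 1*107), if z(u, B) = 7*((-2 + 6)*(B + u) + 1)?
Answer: 30910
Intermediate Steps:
z(u, B) = 7 + 28*B + 28*u (z(u, B) = 7*(4*(B + u) + 1) = 7*((4*B + 4*u) + 1) = 7*(1 + 4*B + 4*u) = 7 + 28*B + 28*u)
35243 + z(-112, 64 - 1*107) = 35243 + (7 + 28*(64 - 1*107) + 28*(-112)) = 35243 + (7 + 28*(64 - 107) - 3136) = 35243 + (7 + 28*(-43) - 3136) = 35243 + (7 - 1204 - 3136) = 35243 - 4333 = 30910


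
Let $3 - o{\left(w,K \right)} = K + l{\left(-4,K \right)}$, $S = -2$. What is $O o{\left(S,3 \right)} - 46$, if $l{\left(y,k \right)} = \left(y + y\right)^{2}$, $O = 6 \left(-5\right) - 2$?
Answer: $2002$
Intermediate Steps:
$O = -32$ ($O = -30 - 2 = -32$)
$l{\left(y,k \right)} = 4 y^{2}$ ($l{\left(y,k \right)} = \left(2 y\right)^{2} = 4 y^{2}$)
$o{\left(w,K \right)} = -61 - K$ ($o{\left(w,K \right)} = 3 - \left(K + 4 \left(-4\right)^{2}\right) = 3 - \left(K + 4 \cdot 16\right) = 3 - \left(K + 64\right) = 3 - \left(64 + K\right) = -61 - K$)
$O o{\left(S,3 \right)} - 46 = - 32 \left(-61 - 3\right) - 46 = \left(-32\right) \left(-64\right) - 46 = 2048 - 46 = 2002$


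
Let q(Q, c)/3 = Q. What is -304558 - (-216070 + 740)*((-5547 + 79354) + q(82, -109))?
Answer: 15945527932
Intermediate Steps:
q(Q, c) = 3*Q
-304558 - (-216070 + 740)*((-5547 + 79354) + q(82, -109)) = -304558 - (-216070 + 740)*((-5547 + 79354) + 3*82) = -304558 - (-215330)*(73807 + 246) = -304558 - (-215330)*74053 = -304558 - 1*(-15945832490) = -304558 + 15945832490 = 15945527932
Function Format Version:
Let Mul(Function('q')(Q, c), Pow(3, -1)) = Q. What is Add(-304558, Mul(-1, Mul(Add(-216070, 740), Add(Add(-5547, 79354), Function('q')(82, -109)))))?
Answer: 15945527932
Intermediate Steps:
Function('q')(Q, c) = Mul(3, Q)
Add(-304558, Mul(-1, Mul(Add(-216070, 740), Add(Add(-5547, 79354), Function('q')(82, -109))))) = Add(-304558, Mul(-1, Mul(Add(-216070, 740), Add(Add(-5547, 79354), Mul(3, 82))))) = Add(-304558, Mul(-1, Mul(-215330, Add(73807, 246)))) = Add(-304558, Mul(-1, Mul(-215330, 74053))) = Add(-304558, Mul(-1, -15945832490)) = Add(-304558, 15945832490) = 15945527932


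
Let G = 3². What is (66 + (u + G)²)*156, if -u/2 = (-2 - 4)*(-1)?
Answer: 11700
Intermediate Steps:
G = 9
u = -12 (u = -2*(-2 - 4)*(-1) = -(-12)*(-1) = -2*6 = -12)
(66 + (u + G)²)*156 = (66 + (-12 + 9)²)*156 = (66 + (-3)²)*156 = (66 + 9)*156 = 75*156 = 11700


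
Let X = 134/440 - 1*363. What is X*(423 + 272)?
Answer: -11091227/44 ≈ -2.5207e+5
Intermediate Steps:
X = -79793/220 (X = 134*(1/440) - 363 = 67/220 - 363 = -79793/220 ≈ -362.70)
X*(423 + 272) = -79793*(423 + 272)/220 = -79793/220*695 = -11091227/44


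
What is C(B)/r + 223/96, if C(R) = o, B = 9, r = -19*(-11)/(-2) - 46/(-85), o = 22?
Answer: 1194013/565536 ≈ 2.1113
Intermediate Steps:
r = -17673/170 (r = 209*(-½) - 46*(-1/85) = -209/2 + 46/85 = -17673/170 ≈ -103.96)
C(R) = 22
C(B)/r + 223/96 = 22/(-17673/170) + 223/96 = 22*(-170/17673) + 223*(1/96) = -3740/17673 + 223/96 = 1194013/565536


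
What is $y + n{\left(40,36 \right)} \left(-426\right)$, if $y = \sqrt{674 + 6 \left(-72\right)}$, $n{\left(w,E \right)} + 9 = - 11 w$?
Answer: $191274 + 11 \sqrt{2} \approx 1.9129 \cdot 10^{5}$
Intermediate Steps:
$n{\left(w,E \right)} = -9 - 11 w$
$y = 11 \sqrt{2}$ ($y = \sqrt{674 - 432} = \sqrt{242} = 11 \sqrt{2} \approx 15.556$)
$y + n{\left(40,36 \right)} \left(-426\right) = 11 \sqrt{2} + \left(-9 - 440\right) \left(-426\right) = 11 \sqrt{2} - -191274 = 11 \sqrt{2} + 191274 = 191274 + 11 \sqrt{2}$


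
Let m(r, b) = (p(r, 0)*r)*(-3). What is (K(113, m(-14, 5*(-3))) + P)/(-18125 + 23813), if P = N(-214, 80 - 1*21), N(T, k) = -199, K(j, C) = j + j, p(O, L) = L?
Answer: 3/632 ≈ 0.0047468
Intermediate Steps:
m(r, b) = 0 (m(r, b) = (0*r)*(-3) = 0*(-3) = 0)
K(j, C) = 2*j
P = -199
(K(113, m(-14, 5*(-3))) + P)/(-18125 + 23813) = (2*113 - 199)/(-18125 + 23813) = (226 - 199)/5688 = 27*(1/5688) = 3/632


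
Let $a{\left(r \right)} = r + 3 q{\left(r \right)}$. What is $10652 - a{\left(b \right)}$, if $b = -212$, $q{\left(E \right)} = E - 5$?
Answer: $11515$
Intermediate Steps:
$q{\left(E \right)} = -5 + E$
$a{\left(r \right)} = -15 + 4 r$ ($a{\left(r \right)} = r + 3 \left(-5 + r\right) = r + \left(-15 + 3 r\right) = -15 + 4 r$)
$10652 - a{\left(b \right)} = 10652 - \left(-15 + 4 \left(-212\right)\right) = 10652 - \left(-15 - 848\right) = 10652 - -863 = 10652 + 863 = 11515$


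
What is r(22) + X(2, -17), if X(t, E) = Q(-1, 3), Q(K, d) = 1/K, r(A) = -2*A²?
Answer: -969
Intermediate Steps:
X(t, E) = -1 (X(t, E) = 1/(-1) = -1)
r(22) + X(2, -17) = -2*22² - 1 = -2*484 - 1 = -968 - 1 = -969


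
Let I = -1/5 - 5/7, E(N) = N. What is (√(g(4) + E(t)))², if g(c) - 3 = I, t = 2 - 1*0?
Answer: 143/35 ≈ 4.0857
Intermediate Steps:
t = 2 (t = 2 + 0 = 2)
I = -32/35 (I = -1*⅕ - 5*⅐ = -⅕ - 5/7 = -32/35 ≈ -0.91429)
g(c) = 73/35 (g(c) = 3 - 32/35 = 73/35)
(√(g(4) + E(t)))² = (√(73/35 + 2))² = (√(143/35))² = (√5005/35)² = 143/35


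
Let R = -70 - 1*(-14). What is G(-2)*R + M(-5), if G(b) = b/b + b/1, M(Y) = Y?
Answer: 51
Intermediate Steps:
G(b) = 1 + b (G(b) = 1 + b*1 = 1 + b)
R = -56 (R = -70 + 14 = -56)
G(-2)*R + M(-5) = (1 - 2)*(-56) - 5 = -1*(-56) - 5 = 56 - 5 = 51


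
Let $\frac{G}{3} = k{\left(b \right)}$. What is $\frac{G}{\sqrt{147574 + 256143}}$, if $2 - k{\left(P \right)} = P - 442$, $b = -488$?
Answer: $\frac{2796 \sqrt{403717}}{403717} \approx 4.4005$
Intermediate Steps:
$k{\left(P \right)} = 444 - P$ ($k{\left(P \right)} = 2 - \left(P - 442\right) = 2 - \left(-442 + P\right) = 444 - P$)
$G = 2796$ ($G = 3 \left(444 - -488\right) = 3 \left(444 + 488\right) = 3 \cdot 932 = 2796$)
$\frac{G}{\sqrt{147574 + 256143}} = \frac{2796}{\sqrt{147574 + 256143}} = \frac{2796}{\sqrt{403717}} = 2796 \frac{\sqrt{403717}}{403717} = \frac{2796 \sqrt{403717}}{403717}$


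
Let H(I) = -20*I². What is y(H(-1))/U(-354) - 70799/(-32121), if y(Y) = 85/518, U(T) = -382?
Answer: 168755333/76578012 ≈ 2.2037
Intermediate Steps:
y(Y) = 85/518 (y(Y) = 85*(1/518) = 85/518)
y(H(-1))/U(-354) - 70799/(-32121) = (85/518)/(-382) - 70799/(-32121) = (85/518)*(-1/382) - 70799*(-1/32121) = -85/197876 + 853/387 = 168755333/76578012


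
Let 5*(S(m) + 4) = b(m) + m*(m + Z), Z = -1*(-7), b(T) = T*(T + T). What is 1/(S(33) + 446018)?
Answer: 5/2233568 ≈ 2.2386e-6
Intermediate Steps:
b(T) = 2*T² (b(T) = T*(2*T) = 2*T²)
Z = 7
S(m) = -4 + 2*m²/5 + m*(7 + m)/5 (S(m) = -4 + (2*m² + m*(m + 7))/5 = -4 + (2*m² + m*(7 + m))/5 = -4 + (2*m²/5 + m*(7 + m)/5) = -4 + 2*m²/5 + m*(7 + m)/5)
1/(S(33) + 446018) = 1/((-4 + (⅗)*33² + (7/5)*33) + 446018) = 1/((-4 + (⅗)*1089 + 231/5) + 446018) = 1/((-4 + 3267/5 + 231/5) + 446018) = 1/(3478/5 + 446018) = 1/(2233568/5) = 5/2233568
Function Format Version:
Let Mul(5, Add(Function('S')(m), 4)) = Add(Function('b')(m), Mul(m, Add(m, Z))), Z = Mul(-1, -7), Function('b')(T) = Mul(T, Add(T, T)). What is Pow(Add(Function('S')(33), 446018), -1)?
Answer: Rational(5, 2233568) ≈ 2.2386e-6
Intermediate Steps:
Function('b')(T) = Mul(2, Pow(T, 2)) (Function('b')(T) = Mul(T, Mul(2, T)) = Mul(2, Pow(T, 2)))
Z = 7
Function('S')(m) = Add(-4, Mul(Rational(2, 5), Pow(m, 2)), Mul(Rational(1, 5), m, Add(7, m))) (Function('S')(m) = Add(-4, Mul(Rational(1, 5), Add(Mul(2, Pow(m, 2)), Mul(m, Add(m, 7))))) = Add(-4, Mul(Rational(1, 5), Add(Mul(2, Pow(m, 2)), Mul(m, Add(7, m))))) = Add(-4, Add(Mul(Rational(2, 5), Pow(m, 2)), Mul(Rational(1, 5), m, Add(7, m)))) = Add(-4, Mul(Rational(2, 5), Pow(m, 2)), Mul(Rational(1, 5), m, Add(7, m))))
Pow(Add(Function('S')(33), 446018), -1) = Pow(Add(Add(-4, Mul(Rational(3, 5), Pow(33, 2)), Mul(Rational(7, 5), 33)), 446018), -1) = Pow(Add(Add(-4, Mul(Rational(3, 5), 1089), Rational(231, 5)), 446018), -1) = Pow(Add(Add(-4, Rational(3267, 5), Rational(231, 5)), 446018), -1) = Pow(Add(Rational(3478, 5), 446018), -1) = Pow(Rational(2233568, 5), -1) = Rational(5, 2233568)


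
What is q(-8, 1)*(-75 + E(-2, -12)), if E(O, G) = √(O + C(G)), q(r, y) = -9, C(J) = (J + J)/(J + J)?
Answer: 675 - 9*I ≈ 675.0 - 9.0*I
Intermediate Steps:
C(J) = 1 (C(J) = (2*J)/((2*J)) = (2*J)*(1/(2*J)) = 1)
E(O, G) = √(1 + O) (E(O, G) = √(O + 1) = √(1 + O))
q(-8, 1)*(-75 + E(-2, -12)) = -9*(-75 + √(1 - 2)) = -9*(-75 + √(-1)) = -9*(-75 + I) = 675 - 9*I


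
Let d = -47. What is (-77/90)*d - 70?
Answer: -2681/90 ≈ -29.789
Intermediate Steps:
(-77/90)*d - 70 = -77/90*(-47) - 70 = 3619/90 - 70 = -2681/90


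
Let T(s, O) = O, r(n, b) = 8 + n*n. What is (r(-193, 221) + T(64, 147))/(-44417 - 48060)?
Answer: -37404/92477 ≈ -0.40447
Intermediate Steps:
r(n, b) = 8 + n**2
(r(-193, 221) + T(64, 147))/(-44417 - 48060) = ((8 + (-193)**2) + 147)/(-44417 - 48060) = ((8 + 37249) + 147)/(-92477) = (37257 + 147)*(-1/92477) = 37404*(-1/92477) = -37404/92477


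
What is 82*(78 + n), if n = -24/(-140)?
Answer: 224352/35 ≈ 6410.1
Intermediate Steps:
n = 6/35 (n = -24*(-1/140) = 6/35 ≈ 0.17143)
82*(78 + n) = 82*(78 + 6/35) = 82*(2736/35) = 224352/35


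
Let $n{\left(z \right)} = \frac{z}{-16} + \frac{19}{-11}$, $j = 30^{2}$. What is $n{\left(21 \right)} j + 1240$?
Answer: $- \frac{65815}{44} \approx -1495.8$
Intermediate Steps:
$j = 900$
$n{\left(z \right)} = - \frac{19}{11} - \frac{z}{16}$ ($n{\left(z \right)} = z \left(- \frac{1}{16}\right) + 19 \left(- \frac{1}{11}\right) = - \frac{z}{16} - \frac{19}{11} = - \frac{19}{11} - \frac{z}{16}$)
$n{\left(21 \right)} j + 1240 = \left(- \frac{19}{11} - \frac{21}{16}\right) 900 + 1240 = \left(- \frac{535}{176}\right) 900 + 1240 = - \frac{120375}{44} + 1240 = - \frac{65815}{44}$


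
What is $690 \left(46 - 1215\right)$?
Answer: $-806610$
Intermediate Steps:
$690 \left(46 - 1215\right) = 690 \left(-1169\right) = -806610$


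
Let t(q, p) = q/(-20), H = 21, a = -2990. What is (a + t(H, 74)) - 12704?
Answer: -313901/20 ≈ -15695.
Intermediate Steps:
t(q, p) = -q/20 (t(q, p) = q*(-1/20) = -q/20)
(a + t(H, 74)) - 12704 = (-2990 - 1/20*21) - 12704 = (-2990 - 21/20) - 12704 = -59821/20 - 12704 = -313901/20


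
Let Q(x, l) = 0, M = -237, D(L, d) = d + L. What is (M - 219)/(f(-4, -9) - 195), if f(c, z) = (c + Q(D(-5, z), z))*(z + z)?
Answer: 152/41 ≈ 3.7073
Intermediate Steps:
D(L, d) = L + d
f(c, z) = 2*c*z (f(c, z) = (c + 0)*(z + z) = c*(2*z) = 2*c*z)
(M - 219)/(f(-4, -9) - 195) = (-237 - 219)/(2*(-4)*(-9) - 195) = -456/(72 - 195) = -456/(-123) = -456*(-1/123) = 152/41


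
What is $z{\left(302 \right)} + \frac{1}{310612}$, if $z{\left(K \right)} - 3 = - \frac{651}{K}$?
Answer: $\frac{39603181}{46902412} \approx 0.84437$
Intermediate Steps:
$z{\left(K \right)} = 3 - \frac{651}{K}$
$z{\left(302 \right)} + \frac{1}{310612} = \left(3 - \frac{651}{302}\right) + \frac{1}{310612} = \frac{255}{302} + \frac{1}{310612} = \frac{39603181}{46902412}$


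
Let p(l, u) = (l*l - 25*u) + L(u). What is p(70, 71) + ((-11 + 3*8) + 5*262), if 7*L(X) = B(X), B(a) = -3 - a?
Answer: 31062/7 ≈ 4437.4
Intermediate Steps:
L(X) = -3/7 - X/7 (L(X) = (-3 - X)/7 = -3/7 - X/7)
p(l, u) = -3/7 + l² - 176*u/7 (p(l, u) = (l*l - 25*u) + (-3/7 - u/7) = (l² - 25*u) + (-3/7 - u/7) = -3/7 + l² - 176*u/7)
p(70, 71) + ((-11 + 3*8) + 5*262) = (-3/7 + 70² - 176/7*71) + ((-11 + 3*8) + 5*262) = (-3/7 + 4900 - 12496/7) + ((-11 + 24) + 1310) = 21801/7 + (13 + 1310) = 21801/7 + 1323 = 31062/7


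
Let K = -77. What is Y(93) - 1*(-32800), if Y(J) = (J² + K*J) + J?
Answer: 34381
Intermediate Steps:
Y(J) = J² - 76*J (Y(J) = (J² - 77*J) + J = J² - 76*J)
Y(93) - 1*(-32800) = 93*(-76 + 93) - 1*(-32800) = 93*17 + 32800 = 1581 + 32800 = 34381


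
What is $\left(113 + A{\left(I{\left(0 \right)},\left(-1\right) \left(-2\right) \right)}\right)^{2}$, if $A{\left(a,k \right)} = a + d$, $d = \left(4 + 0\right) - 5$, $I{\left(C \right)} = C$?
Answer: $12544$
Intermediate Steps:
$d = -1$ ($d = 4 - 5 = -1$)
$A{\left(a,k \right)} = -1 + a$ ($A{\left(a,k \right)} = a - 1 = -1 + a$)
$\left(113 + A{\left(I{\left(0 \right)},\left(-1\right) \left(-2\right) \right)}\right)^{2} = \left(113 + \left(-1 + 0\right)\right)^{2} = \left(113 - 1\right)^{2} = 112^{2} = 12544$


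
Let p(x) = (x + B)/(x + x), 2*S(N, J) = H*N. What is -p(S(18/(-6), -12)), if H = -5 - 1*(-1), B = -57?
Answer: 17/4 ≈ 4.2500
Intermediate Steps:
H = -4 (H = -5 + 1 = -4)
S(N, J) = -2*N (S(N, J) = (-4*N)/2 = -2*N)
p(x) = (-57 + x)/(2*x) (p(x) = (x - 57)/(x + x) = (-57 + x)/((2*x)) = (-57 + x)*(1/(2*x)) = (-57 + x)/(2*x))
-p(S(18/(-6), -12)) = -(-57 - 36/(-6))/(2*((-36/(-6)))) = -(-57 - 36*(-1)/6)/(2*((-36*(-1)/6))) = -(-57 - 2*(-3))/(2*((-2*(-3)))) = -(-57 + 6)/(2*6) = -(-51)/(2*6) = -1*(-17/4) = 17/4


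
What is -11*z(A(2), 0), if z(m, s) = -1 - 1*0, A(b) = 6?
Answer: 11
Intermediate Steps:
z(m, s) = -1 (z(m, s) = -1 + 0 = -1)
-11*z(A(2), 0) = -11*(-1) = 11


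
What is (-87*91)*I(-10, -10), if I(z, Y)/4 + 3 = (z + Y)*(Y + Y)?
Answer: -12572196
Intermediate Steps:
I(z, Y) = -12 + 8*Y*(Y + z) (I(z, Y) = -12 + 4*((z + Y)*(Y + Y)) = -12 + 4*((Y + z)*(2*Y)) = -12 + 4*(2*Y*(Y + z)) = -12 + 8*Y*(Y + z))
(-87*91)*I(-10, -10) = (-87*91)*(-12 + 8*(-10)**2 + 8*(-10)*(-10)) = -7917*(-12 + 8*100 + 800) = -7917*(-12 + 800 + 800) = -7917*1588 = -12572196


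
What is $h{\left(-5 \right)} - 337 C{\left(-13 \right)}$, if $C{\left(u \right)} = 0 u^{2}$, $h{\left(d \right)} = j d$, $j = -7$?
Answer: $35$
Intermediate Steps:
$h{\left(d \right)} = - 7 d$
$C{\left(u \right)} = 0$
$h{\left(-5 \right)} - 337 C{\left(-13 \right)} = \left(-7\right) \left(-5\right) - 0 = 35 + 0 = 35$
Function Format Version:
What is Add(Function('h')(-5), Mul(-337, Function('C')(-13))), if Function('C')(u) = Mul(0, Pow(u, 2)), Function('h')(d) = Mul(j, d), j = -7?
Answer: 35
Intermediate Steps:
Function('h')(d) = Mul(-7, d)
Function('C')(u) = 0
Add(Function('h')(-5), Mul(-337, Function('C')(-13))) = Add(Mul(-7, -5), Mul(-337, 0)) = Add(35, 0) = 35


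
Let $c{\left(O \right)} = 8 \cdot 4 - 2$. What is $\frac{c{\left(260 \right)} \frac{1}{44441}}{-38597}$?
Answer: $- \frac{30}{1715289277} \approx -1.749 \cdot 10^{-8}$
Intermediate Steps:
$c{\left(O \right)} = 30$ ($c{\left(O \right)} = 32 - 2 = 30$)
$\frac{c{\left(260 \right)} \frac{1}{44441}}{-38597} = \frac{30 \cdot \frac{1}{44441}}{-38597} = 30 \cdot \frac{1}{44441} \left(- \frac{1}{38597}\right) = \frac{30}{44441} \left(- \frac{1}{38597}\right) = - \frac{30}{1715289277}$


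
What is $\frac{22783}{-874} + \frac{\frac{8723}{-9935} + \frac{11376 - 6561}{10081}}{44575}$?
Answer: $- \frac{101712399020531587}{3901883251234250} \approx -26.068$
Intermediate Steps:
$\frac{22783}{-874} + \frac{\frac{8723}{-9935} + \frac{11376 - 6561}{10081}}{44575} = 22783 \left(- \frac{1}{874}\right) + \left(8723 \left(- \frac{1}{9935}\right) + \left(11376 - 6561\right) \frac{1}{10081}\right) \frac{1}{44575} = - \frac{22783}{874} + \left(- \frac{8723}{9935} + 4815 \cdot \frac{1}{10081}\right) \frac{1}{44575} = - \frac{22783}{874} + \left(- \frac{8723}{9935} + \frac{4815}{10081}\right) \frac{1}{44575} = - \frac{22783}{874} - \frac{40099538}{4464397312625} = - \frac{101712399020531587}{3901883251234250}$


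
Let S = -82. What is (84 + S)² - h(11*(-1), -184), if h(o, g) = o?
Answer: 15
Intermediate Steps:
(84 + S)² - h(11*(-1), -184) = (84 - 82)² - 11*(-1) = 2² - 1*(-11) = 4 + 11 = 15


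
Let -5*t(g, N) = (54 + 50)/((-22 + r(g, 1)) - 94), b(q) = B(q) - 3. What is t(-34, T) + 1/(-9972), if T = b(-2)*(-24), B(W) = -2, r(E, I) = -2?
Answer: 518249/2941740 ≈ 0.17617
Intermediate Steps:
b(q) = -5 (b(q) = -2 - 3 = -5)
T = 120 (T = -5*(-24) = 120)
t(g, N) = 52/295 (t(g, N) = -(54 + 50)/(5*((-22 - 2) - 94)) = -104/(5*(-24 - 94)) = -104/(5*(-118)) = -104*(-1)/(5*118) = -⅕*(-52/59) = 52/295)
t(-34, T) + 1/(-9972) = 52/295 + 1/(-9972) = 52/295 - 1/9972 = 518249/2941740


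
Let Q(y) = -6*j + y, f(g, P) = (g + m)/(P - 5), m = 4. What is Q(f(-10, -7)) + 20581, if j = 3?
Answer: 41127/2 ≈ 20564.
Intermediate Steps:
f(g, P) = (4 + g)/(-5 + P) (f(g, P) = (g + 4)/(P - 5) = (4 + g)/(-5 + P))
Q(y) = -18 + y (Q(y) = -6*3 + y = -18 + y)
Q(f(-10, -7)) + 20581 = (-18 + (4 - 10)/(-5 - 7)) + 20581 = (-18 - 6/(-12)) + 20581 = (-18 - 1/12*(-6)) + 20581 = (-18 + 1/2) + 20581 = -35/2 + 20581 = 41127/2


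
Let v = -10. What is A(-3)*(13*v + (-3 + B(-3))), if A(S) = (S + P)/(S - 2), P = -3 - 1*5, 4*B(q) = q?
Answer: -1177/4 ≈ -294.25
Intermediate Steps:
B(q) = q/4
P = -8 (P = -3 - 5 = -8)
A(S) = (-8 + S)/(-2 + S) (A(S) = (S - 8)/(S - 2) = (-8 + S)/(-2 + S))
A(-3)*(13*v + (-3 + B(-3))) = ((-8 - 3)/(-2 - 3))*(13*(-10) + (-3 + (¼)*(-3))) = (-11/(-5))*(-130 + (-3 - ¾)) = (-⅕*(-11))*(-130 - 15/4) = (11/5)*(-535/4) = -1177/4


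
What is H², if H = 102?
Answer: 10404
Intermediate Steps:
H² = 102² = 10404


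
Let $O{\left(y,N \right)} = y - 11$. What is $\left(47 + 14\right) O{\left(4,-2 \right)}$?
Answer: $-427$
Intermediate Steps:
$O{\left(y,N \right)} = -11 + y$
$\left(47 + 14\right) O{\left(4,-2 \right)} = \left(47 + 14\right) \left(-11 + 4\right) = 61 \left(-7\right) = -427$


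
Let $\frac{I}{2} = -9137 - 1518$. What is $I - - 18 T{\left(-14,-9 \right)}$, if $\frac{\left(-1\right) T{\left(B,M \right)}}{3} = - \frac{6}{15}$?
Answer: $- \frac{106442}{5} \approx -21288.0$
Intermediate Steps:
$T{\left(B,M \right)} = \frac{6}{5}$ ($T{\left(B,M \right)} = - 3 \left(- \frac{6}{15}\right) = - 3 \left(\left(-6\right) \frac{1}{15}\right) = \left(-3\right) \left(- \frac{2}{5}\right) = \frac{6}{5}$)
$I = -21310$ ($I = 2 \left(-9137 - 1518\right) = 2 \left(-10655\right) = -21310$)
$I - - 18 T{\left(-14,-9 \right)} = -21310 - \left(-18\right) \frac{6}{5} = -21310 - - \frac{108}{5} = -21310 + \frac{108}{5} = - \frac{106442}{5}$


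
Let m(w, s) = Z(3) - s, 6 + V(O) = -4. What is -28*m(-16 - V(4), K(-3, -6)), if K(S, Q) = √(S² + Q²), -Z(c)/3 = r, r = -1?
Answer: -84 + 84*√5 ≈ 103.83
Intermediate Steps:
V(O) = -10 (V(O) = -6 - 4 = -10)
Z(c) = 3 (Z(c) = -3*(-1) = 3)
K(S, Q) = √(Q² + S²)
m(w, s) = 3 - s
-28*m(-16 - V(4), K(-3, -6)) = -28*(3 - √((-6)² + (-3)²)) = -28*(3 - √(36 + 9)) = -28*(3 - √45) = -28*(3 - 3*√5) = -84 + 84*√5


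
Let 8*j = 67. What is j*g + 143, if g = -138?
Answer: -4051/4 ≈ -1012.8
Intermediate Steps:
j = 67/8 (j = (⅛)*67 = 67/8 ≈ 8.3750)
j*g + 143 = (67/8)*(-138) + 143 = -4623/4 + 143 = -4051/4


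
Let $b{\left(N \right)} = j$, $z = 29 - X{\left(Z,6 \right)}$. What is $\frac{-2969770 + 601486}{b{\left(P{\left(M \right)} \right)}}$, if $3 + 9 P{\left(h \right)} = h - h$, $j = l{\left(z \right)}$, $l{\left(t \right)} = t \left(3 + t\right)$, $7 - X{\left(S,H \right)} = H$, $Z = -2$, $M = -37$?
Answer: $- \frac{592071}{217} \approx -2728.4$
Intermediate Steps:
$X{\left(S,H \right)} = 7 - H$
$z = 28$ ($z = 29 - \left(7 - 6\right) = 29 - 1 = 28$)
$j = 868$ ($j = 28 \left(3 + 28\right) = 28 \cdot 31 = 868$)
$P{\left(h \right)} = - \frac{1}{3}$ ($P{\left(h \right)} = - \frac{1}{3} + \frac{h - h}{9} = - \frac{1}{3} + \frac{1}{9} \cdot 0 = - \frac{1}{3} + 0 = - \frac{1}{3}$)
$b{\left(N \right)} = 868$
$\frac{-2969770 + 601486}{b{\left(P{\left(M \right)} \right)}} = \frac{-2969770 + 601486}{868} = \left(-2368284\right) \frac{1}{868} = - \frac{592071}{217}$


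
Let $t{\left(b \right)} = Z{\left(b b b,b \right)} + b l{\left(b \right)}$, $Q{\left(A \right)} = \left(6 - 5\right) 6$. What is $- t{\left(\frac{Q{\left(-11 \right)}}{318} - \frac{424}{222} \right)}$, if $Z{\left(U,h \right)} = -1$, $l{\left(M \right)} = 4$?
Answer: $\frac{50383}{5883} \approx 8.5642$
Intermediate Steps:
$Q{\left(A \right)} = 6$ ($Q{\left(A \right)} = 1 \cdot 6 = 6$)
$t{\left(b \right)} = -1 + 4 b$ ($t{\left(b \right)} = -1 + b 4 = -1 + 4 b$)
$- t{\left(\frac{Q{\left(-11 \right)}}{318} - \frac{424}{222} \right)} = - (-1 + 4 \left(\frac{6}{318} - \frac{424}{222}\right)) = - (-1 + 4 \left(6 \cdot \frac{1}{318} - \frac{212}{111}\right)) = - (-1 + 4 \left(\frac{1}{53} - \frac{212}{111}\right)) = - (-1 + 4 \left(- \frac{11125}{5883}\right)) = - (-1 - \frac{44500}{5883}) = \left(-1\right) \left(- \frac{50383}{5883}\right) = \frac{50383}{5883}$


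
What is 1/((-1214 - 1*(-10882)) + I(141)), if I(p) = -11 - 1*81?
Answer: 1/9576 ≈ 0.00010443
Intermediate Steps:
I(p) = -92 (I(p) = -11 - 81 = -92)
1/((-1214 - 1*(-10882)) + I(141)) = 1/((-1214 - 1*(-10882)) - 92) = 1/((-1214 + 10882) - 92) = 1/(9668 - 92) = 1/9576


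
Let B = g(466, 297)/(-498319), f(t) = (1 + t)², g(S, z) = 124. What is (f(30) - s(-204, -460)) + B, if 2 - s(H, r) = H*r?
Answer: 47240142757/498319 ≈ 94799.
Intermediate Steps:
s(H, r) = 2 - H*r
B = -124/498319 (B = 124/(-498319) = 124*(-1/498319) = -124/498319 ≈ -0.00024884)
(f(30) - s(-204, -460)) + B = ((1 + 30)² - (2 - 1*(-204)*(-460))) - 124/498319 = (31² - (2 - 93840)) - 124/498319 = (961 - 1*(-93838)) - 124/498319 = (961 + 93838) - 124/498319 = 94799 - 124/498319 = 47240142757/498319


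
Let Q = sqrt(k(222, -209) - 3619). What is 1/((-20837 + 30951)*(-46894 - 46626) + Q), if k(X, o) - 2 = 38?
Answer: -945861280/894653561003241979 - I*sqrt(3579)/894653561003241979 ≈ -1.0572e-9 - 6.6869e-17*I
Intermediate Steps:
k(X, o) = 40 (k(X, o) = 2 + 38 = 40)
Q = I*sqrt(3579) (Q = sqrt(40 - 3619) = sqrt(-3579) = I*sqrt(3579) ≈ 59.825*I)
1/((-20837 + 30951)*(-46894 - 46626) + Q) = 1/((-20837 + 30951)*(-46894 - 46626) + I*sqrt(3579)) = 1/(10114*(-93520) + I*sqrt(3579)) = 1/(-945861280 + I*sqrt(3579))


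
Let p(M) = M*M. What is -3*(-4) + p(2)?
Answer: 16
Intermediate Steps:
p(M) = M**2
-3*(-4) + p(2) = -3*(-4) + 2**2 = 12 + 4 = 16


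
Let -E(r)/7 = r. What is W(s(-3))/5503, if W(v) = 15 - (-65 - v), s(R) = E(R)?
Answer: 101/5503 ≈ 0.018354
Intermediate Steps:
E(r) = -7*r
s(R) = -7*R
W(v) = 80 + v (W(v) = 15 + (65 + v) = 80 + v)
W(s(-3))/5503 = (80 - 7*(-3))/5503 = (80 + 21)*(1/5503) = 101*(1/5503) = 101/5503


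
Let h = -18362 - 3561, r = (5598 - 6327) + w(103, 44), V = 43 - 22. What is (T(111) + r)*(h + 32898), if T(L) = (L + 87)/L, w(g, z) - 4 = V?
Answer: -285152450/37 ≈ -7.7068e+6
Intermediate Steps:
V = 21
w(g, z) = 25 (w(g, z) = 4 + 21 = 25)
r = -704 (r = (5598 - 6327) + 25 = -729 + 25 = -704)
h = -21923
T(L) = (87 + L)/L
(T(111) + r)*(h + 32898) = ((87 + 111)/111 - 704)*(-21923 + 32898) = ((1/111)*198 - 704)*10975 = (66/37 - 704)*10975 = -25982/37*10975 = -285152450/37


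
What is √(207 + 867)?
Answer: √1074 ≈ 32.772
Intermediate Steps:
√(207 + 867) = √1074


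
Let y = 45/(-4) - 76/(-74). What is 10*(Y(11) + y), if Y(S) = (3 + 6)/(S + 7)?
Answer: -7195/74 ≈ -97.230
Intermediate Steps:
y = -1513/148 (y = 45*(-1/4) - 76*(-1/74) = -45/4 + 38/37 = -1513/148 ≈ -10.223)
Y(S) = 9/(7 + S)
10*(Y(11) + y) = 10*(9/(7 + 11) - 1513/148) = 10*(9/18 - 1513/148) = 10*(9*(1/18) - 1513/148) = 10*(1/2 - 1513/148) = 10*(-1439/148) = -7195/74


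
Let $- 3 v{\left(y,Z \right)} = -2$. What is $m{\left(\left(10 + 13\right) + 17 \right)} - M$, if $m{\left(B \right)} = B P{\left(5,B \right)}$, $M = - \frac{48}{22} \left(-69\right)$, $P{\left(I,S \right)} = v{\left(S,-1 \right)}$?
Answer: $- \frac{4088}{33} \approx -123.88$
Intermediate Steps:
$v{\left(y,Z \right)} = \frac{2}{3}$ ($v{\left(y,Z \right)} = \left(- \frac{1}{3}\right) \left(-2\right) = \frac{2}{3}$)
$P{\left(I,S \right)} = \frac{2}{3}$
$M = \frac{1656}{11}$ ($M = \left(-48\right) \frac{1}{22} \left(-69\right) = \left(- \frac{24}{11}\right) \left(-69\right) = \frac{1656}{11} \approx 150.55$)
$m{\left(B \right)} = \frac{2 B}{3}$ ($m{\left(B \right)} = B \frac{2}{3} = \frac{2 B}{3}$)
$m{\left(\left(10 + 13\right) + 17 \right)} - M = \frac{2 \left(\left(10 + 13\right) + 17\right)}{3} - \frac{1656}{11} = \frac{2 \left(23 + 17\right)}{3} - \frac{1656}{11} = \frac{2}{3} \cdot 40 - \frac{1656}{11} = \frac{80}{3} - \frac{1656}{11} = - \frac{4088}{33}$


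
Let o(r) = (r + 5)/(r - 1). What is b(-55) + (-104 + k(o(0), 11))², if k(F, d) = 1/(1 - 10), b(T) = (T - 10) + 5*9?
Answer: 876349/81 ≈ 10819.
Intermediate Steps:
b(T) = 35 + T (b(T) = (-10 + T) + 45 = 35 + T)
o(r) = (5 + r)/(-1 + r)
k(F, d) = -⅑ (k(F, d) = 1/(-9) = -⅑)
b(-55) + (-104 + k(o(0), 11))² = (35 - 55) + (-104 - ⅑)² = -20 + (-937/9)² = -20 + 877969/81 = 876349/81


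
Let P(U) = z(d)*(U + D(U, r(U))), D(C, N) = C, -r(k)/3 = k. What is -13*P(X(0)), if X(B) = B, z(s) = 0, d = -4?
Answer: 0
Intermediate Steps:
r(k) = -3*k
P(U) = 0 (P(U) = 0*(U + U) = 0*(2*U) = 0)
-13*P(X(0)) = -13*0 = 0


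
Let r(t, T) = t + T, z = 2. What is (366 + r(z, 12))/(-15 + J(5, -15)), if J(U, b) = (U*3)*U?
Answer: 19/3 ≈ 6.3333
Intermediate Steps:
J(U, b) = 3*U**2 (J(U, b) = (3*U)*U = 3*U**2)
r(t, T) = T + t
(366 + r(z, 12))/(-15 + J(5, -15)) = (366 + (12 + 2))/(-15 + 3*5**2) = (366 + 14)/(-15 + 3*25) = 380/(-15 + 75) = 380/60 = 380*(1/60) = 19/3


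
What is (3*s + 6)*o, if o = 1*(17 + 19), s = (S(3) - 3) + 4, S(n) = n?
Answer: 648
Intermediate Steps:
s = 4 (s = (3 - 3) + 4 = 0 + 4 = 4)
o = 36 (o = 1*36 = 36)
(3*s + 6)*o = (3*4 + 6)*36 = (12 + 6)*36 = 18*36 = 648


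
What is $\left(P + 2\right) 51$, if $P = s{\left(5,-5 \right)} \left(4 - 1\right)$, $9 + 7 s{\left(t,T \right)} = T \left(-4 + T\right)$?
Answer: $\frac{6222}{7} \approx 888.86$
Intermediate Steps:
$s{\left(t,T \right)} = - \frac{9}{7} + \frac{T \left(-4 + T\right)}{7}$
$P = \frac{108}{7}$ ($P = \left(- \frac{9}{7} - - \frac{20}{7} + \frac{\left(-5\right)^{2}}{7}\right) \left(4 - 1\right) = \left(- \frac{9}{7} + \frac{20}{7} + \frac{1}{7} \cdot 25\right) 3 = \left(- \frac{9}{7} + \frac{20}{7} + \frac{25}{7}\right) 3 = \frac{36}{7} \cdot 3 = \frac{108}{7} \approx 15.429$)
$\left(P + 2\right) 51 = \left(\frac{108}{7} + 2\right) 51 = \frac{122}{7} \cdot 51 = \frac{6222}{7}$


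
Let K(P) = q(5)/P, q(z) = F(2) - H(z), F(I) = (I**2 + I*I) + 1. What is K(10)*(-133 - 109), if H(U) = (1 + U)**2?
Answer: 3267/5 ≈ 653.40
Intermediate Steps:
F(I) = 1 + 2*I**2 (F(I) = (I**2 + I**2) + 1 = 2*I**2 + 1 = 1 + 2*I**2)
q(z) = 9 - (1 + z)**2 (q(z) = (1 + 2*2**2) - (1 + z)**2 = (1 + 2*4) - (1 + z)**2 = (1 + 8) - (1 + z)**2 = 9 - (1 + z)**2)
K(P) = -27/P (K(P) = (9 - (1 + 5)**2)/P = (9 - 1*6**2)/P = (9 - 1*36)/P = (9 - 36)/P = -27/P)
K(10)*(-133 - 109) = (-27/10)*(-133 - 109) = -27*1/10*(-242) = -27/10*(-242) = 3267/5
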